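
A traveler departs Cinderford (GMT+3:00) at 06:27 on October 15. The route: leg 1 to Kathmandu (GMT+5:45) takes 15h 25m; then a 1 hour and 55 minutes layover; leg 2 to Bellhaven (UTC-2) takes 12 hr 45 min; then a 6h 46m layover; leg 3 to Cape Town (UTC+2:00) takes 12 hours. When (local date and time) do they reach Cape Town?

06:18 on Oct 17

Convert departure to UTC: 06:27 − 3:00 = 03:27 UTC on Oct 15.
Add 15 hours and 25 minutes leg 1 → 18:52 UTC.
Add 1 hour and 55 minutes layover in Kathmandu → 20:47 UTC.
Add 12 hours and 45 minutes leg 2 → 09:32 UTC (Oct 16).
Add 6 hours and 46 minutes layover in Bellhaven → 16:18 UTC.
Add 12 hours leg 3 → 04:18 UTC (Oct 17).
Cape Town is UTC+2:00, so local arrival = 04:18 + 2:00 = 06:18 on Oct 17.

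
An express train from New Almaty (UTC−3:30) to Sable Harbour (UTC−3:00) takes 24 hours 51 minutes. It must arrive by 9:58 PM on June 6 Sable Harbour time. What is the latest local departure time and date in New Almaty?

Target arrival in UTC: 9:58 PM + 3:00 = 12:58 AM on Jun 7.
Subtract 24 hours and 51 minutes → departure 12:07 AM UTC on Jun 6.
New Almaty is UTC−3:30: 12:07 AM − 3:30 = 8:37 PM on Jun 5.

8:37 PM on June 5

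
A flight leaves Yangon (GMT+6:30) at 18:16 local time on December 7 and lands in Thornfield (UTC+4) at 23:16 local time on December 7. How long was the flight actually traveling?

7 hours 30 minutes

Departure in UTC: 18:16 − 6:30 = 11:46 on Dec 7.
Arrival in UTC: 23:16 − 4:00 = 19:16 on Dec 7.
Elapsed = 19:16 − 11:46 = 7 hours 30 minutes.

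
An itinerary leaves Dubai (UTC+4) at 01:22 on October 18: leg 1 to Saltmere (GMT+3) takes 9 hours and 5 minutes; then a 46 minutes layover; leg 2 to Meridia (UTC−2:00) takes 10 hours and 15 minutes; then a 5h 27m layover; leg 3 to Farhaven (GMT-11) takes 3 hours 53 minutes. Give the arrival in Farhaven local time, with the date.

Convert departure to UTC: 01:22 − 4:00 = 21:22 UTC on Oct 17.
Add 9 hours 5 minutes leg 1 → 06:27 UTC (Oct 18).
Add 46 minutes layover in Saltmere → 07:13 UTC.
Add 10 hours and 15 minutes leg 2 → 17:28 UTC.
Add 5 hours 27 minutes layover in Meridia → 22:55 UTC.
Add 3 hours 53 minutes leg 3 → 02:48 UTC (Oct 19).
Farhaven is UTC−11:00, so local arrival = 02:48 − 11:00 = 15:48 on Oct 18.

15:48 on Oct 18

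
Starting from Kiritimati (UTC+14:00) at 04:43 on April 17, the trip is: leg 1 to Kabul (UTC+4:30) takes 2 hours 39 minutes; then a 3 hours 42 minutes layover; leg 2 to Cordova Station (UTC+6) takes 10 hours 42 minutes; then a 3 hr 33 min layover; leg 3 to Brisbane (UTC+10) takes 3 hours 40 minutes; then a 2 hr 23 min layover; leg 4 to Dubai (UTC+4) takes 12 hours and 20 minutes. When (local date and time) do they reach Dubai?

09:42 on Apr 18

Convert departure to UTC: 04:43 − 14:00 = 14:43 UTC on Apr 16.
Add 2 hours 39 minutes leg 1 → 17:22 UTC.
Add 3 hours and 42 minutes layover in Kabul → 21:04 UTC.
Add 10 hours 42 minutes leg 2 → 07:46 UTC (Apr 17).
Add 3 hours 33 minutes layover in Cordova Station → 11:19 UTC.
Add 3 hours 40 minutes leg 3 → 14:59 UTC.
Add 2 hours and 23 minutes layover in Brisbane → 17:22 UTC.
Add 12 hours 20 minutes leg 4 → 05:42 UTC (Apr 18).
Dubai is UTC+4:00, so local arrival = 05:42 + 4:00 = 09:42 on Apr 18.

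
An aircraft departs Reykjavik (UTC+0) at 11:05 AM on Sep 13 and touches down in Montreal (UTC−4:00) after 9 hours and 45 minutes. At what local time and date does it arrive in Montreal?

Reykjavik is at UTC+0, so departure is already 11:05 AM UTC on Sep 13.
Add 9 hours 45 minutes travel time → 8:50 PM UTC.
Montreal is UTC−4:00, so local arrival = 8:50 PM − 4:00 = 4:50 PM on Sep 13.

4:50 PM on September 13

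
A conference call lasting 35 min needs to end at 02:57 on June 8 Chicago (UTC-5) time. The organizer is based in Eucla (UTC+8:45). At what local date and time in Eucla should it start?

Target end time in UTC: 02:57 + 5:00 = 07:57 on Jun 8.
Subtract 35 minutes → start 07:22 UTC on Jun 8.
Eucla is UTC+8:45: 07:22 + 8:45 = 16:07 on Jun 8.

16:07 on Jun 8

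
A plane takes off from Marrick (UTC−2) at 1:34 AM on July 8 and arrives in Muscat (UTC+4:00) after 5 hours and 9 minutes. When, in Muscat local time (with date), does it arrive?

12:43 PM on Jul 8

Muscat is 6:00 ahead of Marrick.
After 5 hours 9 minutes it is 6:43 AM in Marrick.
Shift by the zone difference: 6:43 AM + 6:00 = 12:43 PM on Jul 8 in Muscat.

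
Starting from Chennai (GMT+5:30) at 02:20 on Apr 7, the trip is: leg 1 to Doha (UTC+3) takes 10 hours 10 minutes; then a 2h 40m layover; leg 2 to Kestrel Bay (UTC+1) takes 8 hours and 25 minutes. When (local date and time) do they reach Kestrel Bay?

19:05 on Apr 7

Convert departure to UTC: 02:20 − 5:30 = 20:50 UTC on Apr 6.
Add 10 hours 10 minutes leg 1 → 07:00 UTC (Apr 7).
Add 2 hours and 40 minutes layover in Doha → 09:40 UTC.
Add 8 hours 25 minutes leg 2 → 18:05 UTC.
Kestrel Bay is UTC+1:00, so local arrival = 18:05 + 1:00 = 19:05 on Apr 7.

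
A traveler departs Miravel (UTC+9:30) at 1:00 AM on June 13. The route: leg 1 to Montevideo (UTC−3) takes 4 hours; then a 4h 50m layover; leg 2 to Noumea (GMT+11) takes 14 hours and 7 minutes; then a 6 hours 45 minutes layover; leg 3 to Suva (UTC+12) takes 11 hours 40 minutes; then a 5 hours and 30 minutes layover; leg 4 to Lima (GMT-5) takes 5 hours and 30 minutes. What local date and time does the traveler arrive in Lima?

Convert departure to UTC: 1:00 AM − 9:30 = 3:30 PM UTC on Jun 12.
Add 4 hours leg 1 → 7:30 PM UTC.
Add 4 hours and 50 minutes layover in Montevideo → 12:20 AM UTC (Jun 13).
Add 14 hours and 7 minutes leg 2 → 2:27 PM UTC.
Add 6 hours 45 minutes layover in Noumea → 9:12 PM UTC.
Add 11 hours 40 minutes leg 3 → 8:52 AM UTC (Jun 14).
Add 5 hours 30 minutes layover in Suva → 2:22 PM UTC.
Add 5 hours and 30 minutes leg 4 → 7:52 PM UTC.
Lima is UTC−5:00, so local arrival = 7:52 PM − 5:00 = 2:52 PM on Jun 14.

2:52 PM on Jun 14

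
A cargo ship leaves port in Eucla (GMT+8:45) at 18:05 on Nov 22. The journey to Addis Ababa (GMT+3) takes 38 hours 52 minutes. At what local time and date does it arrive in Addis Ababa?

Convert departure to UTC: 18:05 − 8:45 = 09:20 UTC on Nov 22.
Add 38 hours and 52 minutes travel time → 00:12 UTC (Nov 24).
Addis Ababa is UTC+3:00, so local arrival = 00:12 + 3:00 = 03:12 on Nov 24.

03:12 on November 24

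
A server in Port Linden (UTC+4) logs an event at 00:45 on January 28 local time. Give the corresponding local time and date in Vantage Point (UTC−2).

18:45 on Jan 27

In UTC: 00:45 − 4:00 = 20:45 on Jan 27.
Vantage Point is UTC−2:00: 20:45 − 2:00 = 18:45 on Jan 27.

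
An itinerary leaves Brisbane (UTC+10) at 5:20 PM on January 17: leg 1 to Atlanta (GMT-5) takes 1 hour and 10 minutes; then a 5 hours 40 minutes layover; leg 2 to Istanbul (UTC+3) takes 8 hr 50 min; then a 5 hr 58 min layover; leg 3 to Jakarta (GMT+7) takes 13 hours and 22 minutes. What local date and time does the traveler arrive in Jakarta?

1:20 AM on January 19

Convert departure to UTC: 5:20 PM − 10:00 = 7:20 AM UTC on Jan 17.
Add 1 hour 10 minutes leg 1 → 8:30 AM UTC.
Add 5 hours 40 minutes layover in Atlanta → 2:10 PM UTC.
Add 8 hours 50 minutes leg 2 → 11:00 PM UTC.
Add 5 hours and 58 minutes layover in Istanbul → 4:58 AM UTC (Jan 18).
Add 13 hours 22 minutes leg 3 → 6:20 PM UTC.
Jakarta is UTC+7:00, so local arrival = 6:20 PM + 7:00 = 1:20 AM on Jan 19.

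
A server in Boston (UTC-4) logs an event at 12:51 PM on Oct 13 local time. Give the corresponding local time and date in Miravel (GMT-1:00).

In UTC: 12:51 PM + 4:00 = 4:51 PM on Oct 13.
Miravel is UTC−1:00: 4:51 PM − 1:00 = 3:51 PM on Oct 13.

3:51 PM on Oct 13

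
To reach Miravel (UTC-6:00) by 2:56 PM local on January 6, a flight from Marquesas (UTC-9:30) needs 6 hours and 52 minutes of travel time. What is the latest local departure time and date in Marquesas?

4:34 AM on January 6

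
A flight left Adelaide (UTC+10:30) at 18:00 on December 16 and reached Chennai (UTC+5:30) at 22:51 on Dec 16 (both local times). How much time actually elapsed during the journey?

9 hours 51 minutes

Departure in UTC: 18:00 − 10:30 = 07:30 on Dec 16.
Arrival in UTC: 22:51 − 5:30 = 17:21 on Dec 16.
Elapsed = 17:21 − 07:30 = 9 hours 51 minutes.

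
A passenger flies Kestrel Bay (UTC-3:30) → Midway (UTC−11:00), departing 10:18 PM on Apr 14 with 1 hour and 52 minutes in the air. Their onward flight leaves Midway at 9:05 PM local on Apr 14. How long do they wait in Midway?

4 hours 25 minutes

Convert departure to UTC: 10:18 PM + 3:30 = 1:48 AM UTC on Apr 15.
Add 1 hour 52 minutes flight time → 3:40 AM UTC.
Midway is UTC−11:00, so local arrival = 3:40 AM − 11:00 = 4:40 PM on Apr 14.
Layover = 9:05 PM − 4:40 PM = 4 hours 25 minutes.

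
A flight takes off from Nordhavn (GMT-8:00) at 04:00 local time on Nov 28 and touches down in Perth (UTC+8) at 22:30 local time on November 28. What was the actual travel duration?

2 hours 30 minutes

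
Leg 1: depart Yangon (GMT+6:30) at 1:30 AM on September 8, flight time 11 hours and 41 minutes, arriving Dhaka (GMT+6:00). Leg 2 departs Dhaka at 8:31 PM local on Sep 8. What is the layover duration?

7 hours 50 minutes

Convert departure to UTC: 1:30 AM − 6:30 = 7:00 PM UTC on Sep 7.
Add 11 hours and 41 minutes flight time → 6:41 AM UTC (Sep 8).
Dhaka is UTC+6:00, so local arrival = 6:41 AM + 6:00 = 12:41 PM on Sep 8.
Layover = 8:31 PM − 12:41 PM = 7 hours 50 minutes.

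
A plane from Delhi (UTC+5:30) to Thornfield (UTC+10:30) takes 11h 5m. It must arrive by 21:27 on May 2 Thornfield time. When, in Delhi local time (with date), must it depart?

05:22 on May 2

Target arrival in UTC: 21:27 − 10:30 = 10:57 on May 2.
Subtract 11 hours 5 minutes → departure 23:52 UTC on May 1.
Delhi is UTC+5:30: 23:52 + 5:30 = 05:22 on May 2.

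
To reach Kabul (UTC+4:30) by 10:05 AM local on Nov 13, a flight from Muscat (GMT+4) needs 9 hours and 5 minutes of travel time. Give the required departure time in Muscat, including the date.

Target arrival in UTC: 10:05 AM − 4:30 = 5:35 AM on Nov 13.
Subtract 9 hours and 5 minutes → departure 8:30 PM UTC on Nov 12.
Muscat is UTC+4:00: 8:30 PM + 4:00 = 12:30 AM on Nov 13.

12:30 AM on November 13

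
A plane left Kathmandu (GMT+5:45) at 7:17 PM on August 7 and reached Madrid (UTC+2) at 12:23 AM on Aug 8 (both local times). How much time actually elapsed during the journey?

8 hours 51 minutes

Madrid is 3:45 behind Kathmandu.
Clock-face elapsed time (ignoring zones) is 5 hours 6 minutes.
Actual elapsed = 5 hours 6 minutes + 3:45 = 8 hours 51 minutes.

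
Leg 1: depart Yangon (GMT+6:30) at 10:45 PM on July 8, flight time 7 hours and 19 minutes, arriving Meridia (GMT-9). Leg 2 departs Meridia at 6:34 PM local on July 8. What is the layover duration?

4 hours

Convert departure to UTC: 10:45 PM − 6:30 = 4:15 PM UTC on Jul 8.
Add 7 hours and 19 minutes flight time → 11:34 PM UTC.
Meridia is UTC−9:00, so local arrival = 11:34 PM − 9:00 = 2:34 PM on Jul 8.
Layover = 6:34 PM − 2:34 PM = 4 hours.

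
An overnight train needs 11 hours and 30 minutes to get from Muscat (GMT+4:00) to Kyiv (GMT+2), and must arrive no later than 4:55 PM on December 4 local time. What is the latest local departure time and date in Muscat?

7:25 AM on Dec 4

Target arrival in UTC: 4:55 PM − 2:00 = 2:55 PM on Dec 4.
Subtract 11 hours and 30 minutes → departure 3:25 AM UTC on Dec 4.
Muscat is UTC+4:00: 3:25 AM + 4:00 = 7:25 AM on Dec 4.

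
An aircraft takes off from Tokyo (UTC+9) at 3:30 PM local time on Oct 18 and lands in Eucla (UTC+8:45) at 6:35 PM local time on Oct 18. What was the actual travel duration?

3 hours 20 minutes

Departure in UTC: 3:30 PM − 9:00 = 6:30 AM on Oct 18.
Arrival in UTC: 6:35 PM − 8:45 = 9:50 AM on Oct 18.
Elapsed = 9:50 AM − 6:30 AM = 3 hours 20 minutes.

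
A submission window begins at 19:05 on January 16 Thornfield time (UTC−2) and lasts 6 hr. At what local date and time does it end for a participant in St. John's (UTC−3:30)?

23:35 on Jan 16

Convert start to UTC: 19:05 + 2:00 = 21:05 UTC on Jan 16.
Add 6 hours duration → 03:05 UTC (Jan 17).
St. John's is UTC−3:30, so local end time = 03:05 − 3:30 = 23:35 on Jan 16.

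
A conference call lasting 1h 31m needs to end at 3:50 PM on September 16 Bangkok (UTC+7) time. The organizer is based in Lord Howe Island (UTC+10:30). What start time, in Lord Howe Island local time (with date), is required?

5:49 PM on Sep 16

Target end time in UTC: 3:50 PM − 7:00 = 8:50 AM on Sep 16.
Subtract 1 hour 31 minutes → start 7:19 AM UTC on Sep 16.
Lord Howe Island is UTC+10:30: 7:19 AM + 10:30 = 5:49 PM on Sep 16.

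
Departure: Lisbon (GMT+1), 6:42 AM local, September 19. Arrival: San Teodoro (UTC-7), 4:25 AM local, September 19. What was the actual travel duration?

5 hours 43 minutes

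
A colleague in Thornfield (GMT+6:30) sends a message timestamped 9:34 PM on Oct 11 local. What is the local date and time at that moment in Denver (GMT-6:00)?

9:04 AM on October 11

In UTC: 9:34 PM − 6:30 = 3:04 PM on Oct 11.
Denver is UTC−6:00: 3:04 PM − 6:00 = 9:04 AM on Oct 11.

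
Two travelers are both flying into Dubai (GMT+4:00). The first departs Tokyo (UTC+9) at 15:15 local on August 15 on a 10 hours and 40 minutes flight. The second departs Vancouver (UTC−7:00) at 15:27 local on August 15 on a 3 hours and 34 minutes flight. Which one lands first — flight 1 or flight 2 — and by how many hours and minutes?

Flight 1 in UTC: 15:15 − 9:00 = 06:15 on Aug 15.
+10 hours 40 minutes → arrive 16:55 UTC on Aug 15.
Flight 2 in UTC: 15:27 + 7:00 = 22:27 on Aug 15.
+3 hours 34 minutes → arrive 02:01 UTC on Aug 16.
Flight 1 lands earlier by 9 hours 6 minutes.

the first, by 9 hours 6 minutes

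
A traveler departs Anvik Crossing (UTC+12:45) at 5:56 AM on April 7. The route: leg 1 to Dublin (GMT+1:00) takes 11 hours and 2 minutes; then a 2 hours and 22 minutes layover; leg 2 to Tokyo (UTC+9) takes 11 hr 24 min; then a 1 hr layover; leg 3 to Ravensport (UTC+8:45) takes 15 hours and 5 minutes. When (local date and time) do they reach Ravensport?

6:49 PM on April 8

Convert departure to UTC: 5:56 AM − 12:45 = 5:11 PM UTC on Apr 6.
Add 11 hours 2 minutes leg 1 → 4:13 AM UTC (Apr 7).
Add 2 hours 22 minutes layover in Dublin → 6:35 AM UTC.
Add 11 hours and 24 minutes leg 2 → 5:59 PM UTC.
Add 1 hour layover in Tokyo → 6:59 PM UTC.
Add 15 hours 5 minutes leg 3 → 10:04 AM UTC (Apr 8).
Ravensport is UTC+8:45, so local arrival = 10:04 AM + 8:45 = 6:49 PM on Apr 8.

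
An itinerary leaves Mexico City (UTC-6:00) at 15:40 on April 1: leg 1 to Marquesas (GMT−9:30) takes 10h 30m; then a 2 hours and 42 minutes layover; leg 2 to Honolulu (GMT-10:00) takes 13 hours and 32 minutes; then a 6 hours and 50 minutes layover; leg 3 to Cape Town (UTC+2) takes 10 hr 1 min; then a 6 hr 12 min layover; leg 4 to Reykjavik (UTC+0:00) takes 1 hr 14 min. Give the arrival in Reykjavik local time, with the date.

Convert departure to UTC: 15:40 + 6:00 = 21:40 UTC on Apr 1.
Add 10 hours 30 minutes leg 1 → 08:10 UTC (Apr 2).
Add 2 hours and 42 minutes layover in Marquesas → 10:52 UTC.
Add 13 hours and 32 minutes leg 2 → 00:24 UTC (Apr 3).
Add 6 hours and 50 minutes layover in Honolulu → 07:14 UTC.
Add 10 hours 1 minute leg 3 → 17:15 UTC.
Add 6 hours and 12 minutes layover in Cape Town → 23:27 UTC.
Add 1 hour and 14 minutes leg 4 → 00:41 UTC (Apr 4).
Reykjavik is UTC+0, so local arrival is the same: 00:41 on Apr 4.

00:41 on Apr 4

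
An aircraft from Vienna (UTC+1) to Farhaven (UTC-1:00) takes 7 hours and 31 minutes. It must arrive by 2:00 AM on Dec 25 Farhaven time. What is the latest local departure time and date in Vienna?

Target arrival in UTC: 2:00 AM + 1:00 = 3:00 AM on Dec 25.
Subtract 7 hours and 31 minutes → departure 7:29 PM UTC on Dec 24.
Vienna is UTC+1:00: 7:29 PM + 1:00 = 8:29 PM on Dec 24.

8:29 PM on December 24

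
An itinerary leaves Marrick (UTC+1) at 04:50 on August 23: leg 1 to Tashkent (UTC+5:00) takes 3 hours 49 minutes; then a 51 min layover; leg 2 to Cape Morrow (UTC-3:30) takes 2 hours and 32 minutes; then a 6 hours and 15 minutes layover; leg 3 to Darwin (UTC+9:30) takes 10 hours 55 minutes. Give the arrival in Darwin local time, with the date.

13:42 on August 24

Convert departure to UTC: 04:50 − 1:00 = 03:50 UTC on Aug 23.
Add 3 hours 49 minutes leg 1 → 07:39 UTC.
Add 51 minutes layover in Tashkent → 08:30 UTC.
Add 2 hours and 32 minutes leg 2 → 11:02 UTC.
Add 6 hours 15 minutes layover in Cape Morrow → 17:17 UTC.
Add 10 hours and 55 minutes leg 3 → 04:12 UTC (Aug 24).
Darwin is UTC+9:30, so local arrival = 04:12 + 9:30 = 13:42 on Aug 24.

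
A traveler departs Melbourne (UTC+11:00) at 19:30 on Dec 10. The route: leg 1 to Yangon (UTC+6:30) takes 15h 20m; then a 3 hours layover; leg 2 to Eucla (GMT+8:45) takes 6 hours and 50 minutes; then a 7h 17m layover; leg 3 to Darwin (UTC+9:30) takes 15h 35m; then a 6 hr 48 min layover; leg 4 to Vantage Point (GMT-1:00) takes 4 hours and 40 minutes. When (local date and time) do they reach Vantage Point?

Convert departure to UTC: 19:30 − 11:00 = 08:30 UTC on Dec 10.
Add 15 hours 20 minutes leg 1 → 23:50 UTC.
Add 3 hours layover in Yangon → 02:50 UTC (Dec 11).
Add 6 hours and 50 minutes leg 2 → 09:40 UTC.
Add 7 hours 17 minutes layover in Eucla → 16:57 UTC.
Add 15 hours and 35 minutes leg 3 → 08:32 UTC (Dec 12).
Add 6 hours 48 minutes layover in Darwin → 15:20 UTC.
Add 4 hours and 40 minutes leg 4 → 20:00 UTC.
Vantage Point is UTC−1:00, so local arrival = 20:00 − 1:00 = 19:00 on Dec 12.

19:00 on December 12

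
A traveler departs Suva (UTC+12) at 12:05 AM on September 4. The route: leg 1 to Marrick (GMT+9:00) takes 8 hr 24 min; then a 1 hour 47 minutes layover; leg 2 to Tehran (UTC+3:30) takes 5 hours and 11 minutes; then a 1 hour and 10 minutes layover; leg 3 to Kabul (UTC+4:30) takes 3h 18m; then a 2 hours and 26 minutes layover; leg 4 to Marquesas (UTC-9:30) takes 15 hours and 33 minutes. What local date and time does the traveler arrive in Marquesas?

Convert departure to UTC: 12:05 AM − 12:00 = 12:05 PM UTC on Sep 3.
Add 8 hours and 24 minutes leg 1 → 8:29 PM UTC.
Add 1 hour and 47 minutes layover in Marrick → 10:16 PM UTC.
Add 5 hours and 11 minutes leg 2 → 3:27 AM UTC (Sep 4).
Add 1 hour and 10 minutes layover in Tehran → 4:37 AM UTC.
Add 3 hours and 18 minutes leg 3 → 7:55 AM UTC.
Add 2 hours 26 minutes layover in Kabul → 10:21 AM UTC.
Add 15 hours and 33 minutes leg 4 → 1:54 AM UTC (Sep 5).
Marquesas is UTC−9:30, so local arrival = 1:54 AM − 9:30 = 4:24 PM on Sep 4.

4:24 PM on September 4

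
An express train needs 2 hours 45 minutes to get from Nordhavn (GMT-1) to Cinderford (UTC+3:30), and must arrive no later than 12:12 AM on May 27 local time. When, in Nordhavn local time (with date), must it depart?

4:57 PM on May 26

Target arrival in UTC: 12:12 AM − 3:30 = 8:42 PM on May 26.
Subtract 2 hours and 45 minutes → departure 5:57 PM UTC on May 26.
Nordhavn is UTC−1:00: 5:57 PM − 1:00 = 4:57 PM on May 26.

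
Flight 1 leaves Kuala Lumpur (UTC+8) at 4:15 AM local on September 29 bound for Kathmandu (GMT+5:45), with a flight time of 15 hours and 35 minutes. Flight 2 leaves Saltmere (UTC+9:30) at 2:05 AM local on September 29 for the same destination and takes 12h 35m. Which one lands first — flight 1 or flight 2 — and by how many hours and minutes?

the second, by 6 hours 40 minutes

Flight 1 in UTC: 4:15 AM − 8:00 = 8:15 PM on Sep 28.
+15 hours 35 minutes → arrive 11:50 AM UTC on Sep 29.
Flight 2 in UTC: 2:05 AM − 9:30 = 4:35 PM on Sep 28.
+12 hours 35 minutes → arrive 5:10 AM UTC on Sep 29.
Flight 2 lands earlier by 6 hours 40 minutes.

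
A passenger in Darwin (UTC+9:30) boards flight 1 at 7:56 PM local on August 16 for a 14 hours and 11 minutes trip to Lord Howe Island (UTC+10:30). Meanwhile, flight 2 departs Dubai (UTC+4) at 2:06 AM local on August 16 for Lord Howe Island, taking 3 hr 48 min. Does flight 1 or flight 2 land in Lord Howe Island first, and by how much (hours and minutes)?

Flight 1 in UTC: 7:56 PM − 9:30 = 10:26 AM on Aug 16.
+14 hours and 11 minutes → arrive 12:37 AM UTC on Aug 17.
Flight 2 in UTC: 2:06 AM − 4:00 = 10:06 PM on Aug 15.
+3 hours 48 minutes → arrive 1:54 AM UTC on Aug 16.
Flight 2 lands earlier by 22 hours 43 minutes.

the second, by 22 hours 43 minutes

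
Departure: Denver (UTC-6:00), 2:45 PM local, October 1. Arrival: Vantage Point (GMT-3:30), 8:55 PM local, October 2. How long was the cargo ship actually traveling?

Departure in UTC: 2:45 PM + 6:00 = 8:45 PM on Oct 1.
Arrival in UTC: 8:55 PM + 3:30 = 12:25 AM on Oct 3.
Elapsed = 12:25 AM − 8:45 PM (+2 days) = 27 hours 40 minutes.

27 hours 40 minutes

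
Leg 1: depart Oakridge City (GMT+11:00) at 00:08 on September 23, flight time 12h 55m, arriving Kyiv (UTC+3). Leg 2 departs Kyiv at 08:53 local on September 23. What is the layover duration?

Convert departure to UTC: 00:08 − 11:00 = 13:08 UTC on Sep 22.
Add 12 hours and 55 minutes flight time → 02:03 UTC (Sep 23).
Kyiv is UTC+3:00, so local arrival = 02:03 + 3:00 = 05:03 on Sep 23.
Layover = 08:53 − 05:03 = 3 hours 50 minutes.

3 hours 50 minutes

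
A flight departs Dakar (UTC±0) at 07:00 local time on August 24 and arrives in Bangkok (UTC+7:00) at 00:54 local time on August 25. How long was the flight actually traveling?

10 hours 54 minutes

Bangkok is 7:00 ahead of Dakar.
Clock-face elapsed time (ignoring zones) is 17 hours 54 minutes.
Actual elapsed = 17 hours 54 minutes − 7:00 = 10 hours 54 minutes.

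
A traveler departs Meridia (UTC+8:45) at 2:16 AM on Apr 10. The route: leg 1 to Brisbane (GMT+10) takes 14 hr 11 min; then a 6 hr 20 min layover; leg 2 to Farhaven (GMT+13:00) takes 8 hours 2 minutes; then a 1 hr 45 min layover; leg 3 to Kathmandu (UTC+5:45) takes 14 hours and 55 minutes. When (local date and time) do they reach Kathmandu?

Convert departure to UTC: 2:16 AM − 8:45 = 5:31 PM UTC on Apr 9.
Add 14 hours and 11 minutes leg 1 → 7:42 AM UTC (Apr 10).
Add 6 hours and 20 minutes layover in Brisbane → 2:02 PM UTC.
Add 8 hours 2 minutes leg 2 → 10:04 PM UTC.
Add 1 hour 45 minutes layover in Farhaven → 11:49 PM UTC.
Add 14 hours 55 minutes leg 3 → 2:44 PM UTC (Apr 11).
Kathmandu is UTC+5:45, so local arrival = 2:44 PM + 5:45 = 8:29 PM on Apr 11.

8:29 PM on April 11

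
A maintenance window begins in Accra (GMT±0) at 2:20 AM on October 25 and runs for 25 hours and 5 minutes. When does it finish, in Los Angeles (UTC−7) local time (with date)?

Los Angeles is 7:00 behind Accra.
After 25 hours and 5 minutes it is 3:25 AM (Oct 26) in Accra.
Shift by the zone difference: 3:25 AM − 7:00 = 8:25 PM on Oct 25 in Los Angeles.

8:25 PM on October 25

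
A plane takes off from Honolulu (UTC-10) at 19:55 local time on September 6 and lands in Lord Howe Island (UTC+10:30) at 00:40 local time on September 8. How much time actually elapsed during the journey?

8 hours 15 minutes

Lord Howe Island is 20:30 ahead of Honolulu.
Clock-face elapsed time (ignoring zones) is 28 hours 45 minutes.
Actual elapsed = 28 hours 45 minutes − 20:30 = 8 hours 15 minutes.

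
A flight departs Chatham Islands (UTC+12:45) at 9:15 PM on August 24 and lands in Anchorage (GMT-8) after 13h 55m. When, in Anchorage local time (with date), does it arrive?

Anchorage is 20:45 behind Chatham Islands.
After 13 hours and 55 minutes it is 11:10 AM (Aug 25) in Chatham Islands.
Shift by the zone difference: 11:10 AM − 20:45 = 2:25 PM on Aug 24 in Anchorage.

2:25 PM on August 24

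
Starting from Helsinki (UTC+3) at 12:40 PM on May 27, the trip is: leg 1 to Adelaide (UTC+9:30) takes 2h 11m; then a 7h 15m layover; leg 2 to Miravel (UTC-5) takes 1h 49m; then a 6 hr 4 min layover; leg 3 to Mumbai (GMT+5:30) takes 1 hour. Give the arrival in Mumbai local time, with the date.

Convert departure to UTC: 12:40 PM − 3:00 = 9:40 AM UTC on May 27.
Add 2 hours 11 minutes leg 1 → 11:51 AM UTC.
Add 7 hours and 15 minutes layover in Adelaide → 7:06 PM UTC.
Add 1 hour and 49 minutes leg 2 → 8:55 PM UTC.
Add 6 hours 4 minutes layover in Miravel → 2:59 AM UTC (May 28).
Add 1 hour leg 3 → 3:59 AM UTC.
Mumbai is UTC+5:30, so local arrival = 3:59 AM + 5:30 = 9:29 AM on May 28.

9:29 AM on May 28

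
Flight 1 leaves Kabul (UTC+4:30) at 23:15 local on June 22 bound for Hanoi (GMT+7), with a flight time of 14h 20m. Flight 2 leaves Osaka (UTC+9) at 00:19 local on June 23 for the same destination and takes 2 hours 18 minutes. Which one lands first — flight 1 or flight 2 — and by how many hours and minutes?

Flight 1 in UTC: 23:15 − 4:30 = 18:45 on Jun 22.
+14 hours and 20 minutes → arrive 09:05 UTC on Jun 23.
Flight 2 in UTC: 00:19 − 9:00 = 15:19 on Jun 22.
+2 hours 18 minutes → arrive 17:37 UTC on Jun 22.
Flight 2 lands earlier by 15 hours 28 minutes.

the second, by 15 hours 28 minutes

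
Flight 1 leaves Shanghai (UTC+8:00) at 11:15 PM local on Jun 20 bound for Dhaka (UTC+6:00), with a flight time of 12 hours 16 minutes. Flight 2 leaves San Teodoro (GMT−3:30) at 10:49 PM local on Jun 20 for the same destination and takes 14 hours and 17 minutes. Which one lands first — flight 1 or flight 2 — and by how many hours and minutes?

the first, by 13 hours 5 minutes

Flight 1 in UTC: 11:15 PM − 8:00 = 3:15 PM on Jun 20.
+12 hours and 16 minutes → arrive 3:31 AM UTC on Jun 21.
Flight 2 in UTC: 10:49 PM + 3:30 = 2:19 AM on Jun 21.
+14 hours 17 minutes → arrive 4:36 PM UTC on Jun 21.
Flight 1 lands earlier by 13 hours 5 minutes.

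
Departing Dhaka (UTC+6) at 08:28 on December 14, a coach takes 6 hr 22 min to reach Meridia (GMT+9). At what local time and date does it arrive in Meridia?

17:50 on December 14

Meridia is 3:00 ahead of Dhaka.
After 6 hours and 22 minutes it is 14:50 in Dhaka.
Shift by the zone difference: 14:50 + 3:00 = 17:50 on Dec 14 in Meridia.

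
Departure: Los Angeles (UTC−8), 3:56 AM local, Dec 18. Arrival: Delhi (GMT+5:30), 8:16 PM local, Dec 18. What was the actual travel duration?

2 hours 50 minutes

Departure in UTC: 3:56 AM + 8:00 = 11:56 AM on Dec 18.
Arrival in UTC: 8:16 PM − 5:30 = 2:46 PM on Dec 18.
Elapsed = 2:46 PM − 11:56 AM = 2 hours 50 minutes.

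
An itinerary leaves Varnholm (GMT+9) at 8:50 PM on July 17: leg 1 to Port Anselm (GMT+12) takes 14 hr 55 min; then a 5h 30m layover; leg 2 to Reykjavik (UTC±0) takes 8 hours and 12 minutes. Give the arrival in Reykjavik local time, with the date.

Convert departure to UTC: 8:50 PM − 9:00 = 11:50 AM UTC on Jul 17.
Add 14 hours and 55 minutes leg 1 → 2:45 AM UTC (Jul 18).
Add 5 hours and 30 minutes layover in Port Anselm → 8:15 AM UTC.
Add 8 hours and 12 minutes leg 2 → 4:27 PM UTC.
Reykjavik is UTC+0, so local arrival is the same: 4:27 PM on Jul 18.

4:27 PM on July 18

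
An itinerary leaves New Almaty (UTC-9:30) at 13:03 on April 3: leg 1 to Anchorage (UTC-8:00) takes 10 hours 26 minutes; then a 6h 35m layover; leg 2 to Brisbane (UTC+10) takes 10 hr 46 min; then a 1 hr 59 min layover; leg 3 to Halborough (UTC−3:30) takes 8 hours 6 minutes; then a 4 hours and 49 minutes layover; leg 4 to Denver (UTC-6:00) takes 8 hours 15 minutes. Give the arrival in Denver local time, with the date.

19:29 on April 5

Convert departure to UTC: 13:03 + 9:30 = 22:33 UTC on Apr 3.
Add 10 hours and 26 minutes leg 1 → 08:59 UTC (Apr 4).
Add 6 hours and 35 minutes layover in Anchorage → 15:34 UTC.
Add 10 hours 46 minutes leg 2 → 02:20 UTC (Apr 5).
Add 1 hour 59 minutes layover in Brisbane → 04:19 UTC.
Add 8 hours 6 minutes leg 3 → 12:25 UTC.
Add 4 hours 49 minutes layover in Halborough → 17:14 UTC.
Add 8 hours and 15 minutes leg 4 → 01:29 UTC (Apr 6).
Denver is UTC−6:00, so local arrival = 01:29 − 6:00 = 19:29 on Apr 5.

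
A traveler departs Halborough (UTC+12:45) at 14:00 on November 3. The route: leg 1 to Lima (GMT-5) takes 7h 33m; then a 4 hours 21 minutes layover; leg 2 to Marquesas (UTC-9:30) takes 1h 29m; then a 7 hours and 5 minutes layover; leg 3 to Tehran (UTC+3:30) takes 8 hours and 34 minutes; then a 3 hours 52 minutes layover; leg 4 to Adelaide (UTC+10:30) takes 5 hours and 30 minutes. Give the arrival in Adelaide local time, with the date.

Convert departure to UTC: 14:00 − 12:45 = 01:15 UTC on Nov 3.
Add 7 hours and 33 minutes leg 1 → 08:48 UTC.
Add 4 hours and 21 minutes layover in Lima → 13:09 UTC.
Add 1 hour and 29 minutes leg 2 → 14:38 UTC.
Add 7 hours 5 minutes layover in Marquesas → 21:43 UTC.
Add 8 hours 34 minutes leg 3 → 06:17 UTC (Nov 4).
Add 3 hours and 52 minutes layover in Tehran → 10:09 UTC.
Add 5 hours 30 minutes leg 4 → 15:39 UTC.
Adelaide is UTC+10:30, so local arrival = 15:39 + 10:30 = 02:09 on Nov 5.

02:09 on Nov 5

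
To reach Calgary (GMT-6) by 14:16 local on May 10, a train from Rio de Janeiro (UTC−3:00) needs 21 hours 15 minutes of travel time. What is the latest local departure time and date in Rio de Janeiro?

Target arrival in UTC: 14:16 + 6:00 = 20:16 on May 10.
Subtract 21 hours 15 minutes → departure 23:01 UTC on May 9.
Rio de Janeiro is UTC−3:00: 23:01 − 3:00 = 20:01 on May 9.

20:01 on May 9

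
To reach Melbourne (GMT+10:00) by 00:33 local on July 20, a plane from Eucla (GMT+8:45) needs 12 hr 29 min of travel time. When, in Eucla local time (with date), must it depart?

Target arrival in UTC: 00:33 − 10:00 = 14:33 on Jul 19.
Subtract 12 hours 29 minutes → departure 02:04 UTC on Jul 19.
Eucla is UTC+8:45: 02:04 + 8:45 = 10:49 on Jul 19.

10:49 on July 19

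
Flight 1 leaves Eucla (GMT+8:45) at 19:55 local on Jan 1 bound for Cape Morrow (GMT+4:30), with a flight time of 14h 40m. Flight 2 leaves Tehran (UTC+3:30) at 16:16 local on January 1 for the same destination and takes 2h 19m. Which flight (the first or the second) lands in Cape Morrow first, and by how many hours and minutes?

the second, by 10 hours 45 minutes

Flight 1 in UTC: 19:55 − 8:45 = 11:10 on Jan 1.
+14 hours 40 minutes → arrive 01:50 UTC on Jan 2.
Flight 2 in UTC: 16:16 − 3:30 = 12:46 on Jan 1.
+2 hours 19 minutes → arrive 15:05 UTC on Jan 1.
Flight 2 lands earlier by 10 hours 45 minutes.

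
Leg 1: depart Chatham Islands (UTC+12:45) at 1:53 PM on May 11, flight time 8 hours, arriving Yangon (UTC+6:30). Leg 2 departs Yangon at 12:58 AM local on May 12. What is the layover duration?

Convert departure to UTC: 1:53 PM − 12:45 = 1:08 AM UTC on May 11.
Add 8 hours flight time → 9:08 AM UTC.
Yangon is UTC+6:30, so local arrival = 9:08 AM + 6:30 = 3:38 PM on May 11.
Layover = 12:58 AM − 3:38 PM (+1 day) = 9 hours 20 minutes.

9 hours 20 minutes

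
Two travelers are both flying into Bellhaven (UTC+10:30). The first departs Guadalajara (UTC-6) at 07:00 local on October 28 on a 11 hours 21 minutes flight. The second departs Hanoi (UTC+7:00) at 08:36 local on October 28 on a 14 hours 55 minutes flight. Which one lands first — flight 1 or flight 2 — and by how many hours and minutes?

the second, by 7 hours 50 minutes

Flight 1 in UTC: 07:00 + 6:00 = 13:00 on Oct 28.
+11 hours 21 minutes → arrive 00:21 UTC on Oct 29.
Flight 2 in UTC: 08:36 − 7:00 = 01:36 on Oct 28.
+14 hours and 55 minutes → arrive 16:31 UTC on Oct 28.
Flight 2 lands earlier by 7 hours 50 minutes.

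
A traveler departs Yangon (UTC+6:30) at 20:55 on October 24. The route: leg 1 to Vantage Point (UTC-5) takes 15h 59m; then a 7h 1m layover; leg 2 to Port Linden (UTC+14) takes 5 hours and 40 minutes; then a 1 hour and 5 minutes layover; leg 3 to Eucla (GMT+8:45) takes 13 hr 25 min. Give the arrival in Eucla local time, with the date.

Convert departure to UTC: 20:55 − 6:30 = 14:25 UTC on Oct 24.
Add 15 hours and 59 minutes leg 1 → 06:24 UTC (Oct 25).
Add 7 hours 1 minute layover in Vantage Point → 13:25 UTC.
Add 5 hours and 40 minutes leg 2 → 19:05 UTC.
Add 1 hour and 5 minutes layover in Port Linden → 20:10 UTC.
Add 13 hours and 25 minutes leg 3 → 09:35 UTC (Oct 26).
Eucla is UTC+8:45, so local arrival = 09:35 + 8:45 = 18:20 on Oct 26.

18:20 on Oct 26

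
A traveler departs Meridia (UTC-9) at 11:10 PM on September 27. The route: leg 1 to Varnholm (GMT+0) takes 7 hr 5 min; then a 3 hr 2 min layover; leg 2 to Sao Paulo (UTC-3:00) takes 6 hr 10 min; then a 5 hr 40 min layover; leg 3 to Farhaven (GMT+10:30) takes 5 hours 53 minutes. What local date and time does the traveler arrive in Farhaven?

10:30 PM on September 29

Convert departure to UTC: 11:10 PM + 9:00 = 8:10 AM UTC on Sep 28.
Add 7 hours and 5 minutes leg 1 → 3:15 PM UTC.
Add 3 hours 2 minutes layover in Varnholm → 6:17 PM UTC.
Add 6 hours and 10 minutes leg 2 → 12:27 AM UTC (Sep 29).
Add 5 hours 40 minutes layover in Sao Paulo → 6:07 AM UTC.
Add 5 hours and 53 minutes leg 3 → 12:00 PM UTC.
Farhaven is UTC+10:30, so local arrival = 12:00 PM + 10:30 = 10:30 PM on Sep 29.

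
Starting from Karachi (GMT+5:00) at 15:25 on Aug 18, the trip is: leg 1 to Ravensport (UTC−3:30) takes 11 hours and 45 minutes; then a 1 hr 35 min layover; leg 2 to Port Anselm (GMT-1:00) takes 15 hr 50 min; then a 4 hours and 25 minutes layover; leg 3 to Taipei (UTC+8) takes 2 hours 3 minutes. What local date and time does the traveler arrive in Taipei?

06:03 on August 20

Convert departure to UTC: 15:25 − 5:00 = 10:25 UTC on Aug 18.
Add 11 hours 45 minutes leg 1 → 22:10 UTC.
Add 1 hour and 35 minutes layover in Ravensport → 23:45 UTC.
Add 15 hours 50 minutes leg 2 → 15:35 UTC (Aug 19).
Add 4 hours 25 minutes layover in Port Anselm → 20:00 UTC.
Add 2 hours 3 minutes leg 3 → 22:03 UTC.
Taipei is UTC+8:00, so local arrival = 22:03 + 8:00 = 06:03 on Aug 20.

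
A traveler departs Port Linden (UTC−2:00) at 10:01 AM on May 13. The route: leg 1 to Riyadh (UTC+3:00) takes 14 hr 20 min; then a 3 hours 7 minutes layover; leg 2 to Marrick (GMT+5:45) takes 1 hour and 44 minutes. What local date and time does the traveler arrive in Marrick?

Convert departure to UTC: 10:01 AM + 2:00 = 12:01 PM UTC on May 13.
Add 14 hours and 20 minutes leg 1 → 2:21 AM UTC (May 14).
Add 3 hours and 7 minutes layover in Riyadh → 5:28 AM UTC.
Add 1 hour 44 minutes leg 2 → 7:12 AM UTC.
Marrick is UTC+5:45, so local arrival = 7:12 AM + 5:45 = 12:57 PM on May 14.

12:57 PM on May 14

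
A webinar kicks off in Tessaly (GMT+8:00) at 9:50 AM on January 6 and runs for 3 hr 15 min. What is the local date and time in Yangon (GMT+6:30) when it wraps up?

11:35 AM on January 6

Yangon is 1:30 behind Tessaly.
After 3 hours and 15 minutes it is 1:05 PM in Tessaly.
Shift by the zone difference: 1:05 PM − 1:30 = 11:35 AM on Jan 6 in Yangon.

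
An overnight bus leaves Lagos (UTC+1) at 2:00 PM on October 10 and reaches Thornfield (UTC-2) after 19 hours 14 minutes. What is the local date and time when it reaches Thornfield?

6:14 AM on Oct 11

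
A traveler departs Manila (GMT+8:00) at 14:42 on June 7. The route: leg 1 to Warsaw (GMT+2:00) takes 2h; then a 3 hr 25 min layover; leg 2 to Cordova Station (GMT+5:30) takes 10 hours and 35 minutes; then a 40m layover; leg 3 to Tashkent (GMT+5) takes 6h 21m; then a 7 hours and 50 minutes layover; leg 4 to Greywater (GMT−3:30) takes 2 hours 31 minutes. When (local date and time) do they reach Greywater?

12:34 on June 8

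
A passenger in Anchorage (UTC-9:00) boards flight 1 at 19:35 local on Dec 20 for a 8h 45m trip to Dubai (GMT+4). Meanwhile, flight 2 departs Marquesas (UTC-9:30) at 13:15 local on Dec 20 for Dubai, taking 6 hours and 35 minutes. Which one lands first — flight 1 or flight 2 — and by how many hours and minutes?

Flight 1 in UTC: 19:35 + 9:00 = 04:35 on Dec 21.
+8 hours 45 minutes → arrive 13:20 UTC on Dec 21.
Flight 2 in UTC: 13:15 + 9:30 = 22:45 on Dec 20.
+6 hours and 35 minutes → arrive 05:20 UTC on Dec 21.
Flight 2 lands earlier by 8 hours.

the second, by 8 hours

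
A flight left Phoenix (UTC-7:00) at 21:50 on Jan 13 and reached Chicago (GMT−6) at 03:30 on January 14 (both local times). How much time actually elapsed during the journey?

Departure in UTC: 21:50 + 7:00 = 04:50 on Jan 14.
Arrival in UTC: 03:30 + 6:00 = 09:30 on Jan 14.
Elapsed = 09:30 − 04:50 = 4 hours 40 minutes.

4 hours 40 minutes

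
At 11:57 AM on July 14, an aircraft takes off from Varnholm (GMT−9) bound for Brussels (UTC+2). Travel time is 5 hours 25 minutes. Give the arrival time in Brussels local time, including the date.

Convert departure to UTC: 11:57 AM + 9:00 = 8:57 PM UTC on Jul 14.
Add 5 hours and 25 minutes travel time → 2:22 AM UTC (Jul 15).
Brussels is UTC+2:00, so local arrival = 2:22 AM + 2:00 = 4:22 AM on Jul 15.

4:22 AM on Jul 15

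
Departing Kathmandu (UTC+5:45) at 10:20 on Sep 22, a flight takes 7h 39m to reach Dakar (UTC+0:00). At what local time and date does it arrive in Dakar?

12:14 on September 22

Dakar is 5:45 behind Kathmandu.
After 7 hours and 39 minutes it is 17:59 in Kathmandu.
Shift by the zone difference: 17:59 − 5:45 = 12:14 on Sep 22 in Dakar.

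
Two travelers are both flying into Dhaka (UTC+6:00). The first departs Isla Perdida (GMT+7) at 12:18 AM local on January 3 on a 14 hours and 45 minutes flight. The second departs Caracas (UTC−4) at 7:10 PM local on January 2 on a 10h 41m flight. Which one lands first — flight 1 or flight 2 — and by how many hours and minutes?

Flight 1 in UTC: 12:18 AM − 7:00 = 5:18 PM on Jan 2.
+14 hours and 45 minutes → arrive 8:03 AM UTC on Jan 3.
Flight 2 in UTC: 7:10 PM + 4:00 = 11:10 PM on Jan 2.
+10 hours and 41 minutes → arrive 9:51 AM UTC on Jan 3.
Flight 1 lands earlier by 1 hour 48 minutes.

the first, by 1 hour 48 minutes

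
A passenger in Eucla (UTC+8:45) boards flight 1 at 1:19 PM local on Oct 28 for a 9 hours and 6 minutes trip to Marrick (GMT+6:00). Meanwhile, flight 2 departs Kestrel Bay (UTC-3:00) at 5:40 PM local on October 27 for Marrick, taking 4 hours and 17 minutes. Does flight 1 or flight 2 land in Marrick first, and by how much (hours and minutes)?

the second, by 12 hours 43 minutes

Flight 1 in UTC: 1:19 PM − 8:45 = 4:34 AM on Oct 28.
+9 hours and 6 minutes → arrive 1:40 PM UTC on Oct 28.
Flight 2 in UTC: 5:40 PM + 3:00 = 8:40 PM on Oct 27.
+4 hours and 17 minutes → arrive 12:57 AM UTC on Oct 28.
Flight 2 lands earlier by 12 hours 43 minutes.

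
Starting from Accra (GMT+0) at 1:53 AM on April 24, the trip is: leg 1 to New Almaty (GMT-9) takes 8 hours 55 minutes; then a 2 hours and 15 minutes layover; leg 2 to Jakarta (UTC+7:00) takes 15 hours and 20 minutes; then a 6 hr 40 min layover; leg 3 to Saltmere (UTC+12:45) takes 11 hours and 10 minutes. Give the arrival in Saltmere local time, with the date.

Accra is at UTC+0, so departure is already 1:53 AM UTC on Apr 24.
Add 8 hours 55 minutes leg 1 → 10:48 AM UTC.
Add 2 hours and 15 minutes layover in New Almaty → 1:03 PM UTC.
Add 15 hours 20 minutes leg 2 → 4:23 AM UTC (Apr 25).
Add 6 hours 40 minutes layover in Jakarta → 11:03 AM UTC.
Add 11 hours and 10 minutes leg 3 → 10:13 PM UTC.
Saltmere is UTC+12:45, so local arrival = 10:13 PM + 12:45 = 10:58 AM on Apr 26.

10:58 AM on Apr 26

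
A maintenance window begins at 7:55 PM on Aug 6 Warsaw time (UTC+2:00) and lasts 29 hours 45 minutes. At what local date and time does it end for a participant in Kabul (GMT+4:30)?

4:10 AM on August 8

Convert start to UTC: 7:55 PM − 2:00 = 5:55 PM UTC on Aug 6.
Add 29 hours and 45 minutes duration → 11:40 PM UTC (Aug 7).
Kabul is UTC+4:30, so local end time = 11:40 PM + 4:30 = 4:10 AM on Aug 8.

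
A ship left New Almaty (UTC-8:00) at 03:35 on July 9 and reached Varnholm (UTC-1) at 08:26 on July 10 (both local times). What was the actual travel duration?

21 hours 51 minutes

Varnholm is 7:00 ahead of New Almaty.
Clock-face elapsed time (ignoring zones) is 28 hours 51 minutes.
Actual elapsed = 28 hours 51 minutes − 7:00 = 21 hours 51 minutes.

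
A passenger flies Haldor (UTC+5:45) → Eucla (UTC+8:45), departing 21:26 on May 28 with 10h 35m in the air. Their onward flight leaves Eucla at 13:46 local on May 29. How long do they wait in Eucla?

Convert departure to UTC: 21:26 − 5:45 = 15:41 UTC on May 28.
Add 10 hours and 35 minutes flight time → 02:16 UTC (May 29).
Eucla is UTC+8:45, so local arrival = 02:16 + 8:45 = 11:01 on May 29.
Layover = 13:46 − 11:01 = 2 hours 45 minutes.

2 hours 45 minutes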